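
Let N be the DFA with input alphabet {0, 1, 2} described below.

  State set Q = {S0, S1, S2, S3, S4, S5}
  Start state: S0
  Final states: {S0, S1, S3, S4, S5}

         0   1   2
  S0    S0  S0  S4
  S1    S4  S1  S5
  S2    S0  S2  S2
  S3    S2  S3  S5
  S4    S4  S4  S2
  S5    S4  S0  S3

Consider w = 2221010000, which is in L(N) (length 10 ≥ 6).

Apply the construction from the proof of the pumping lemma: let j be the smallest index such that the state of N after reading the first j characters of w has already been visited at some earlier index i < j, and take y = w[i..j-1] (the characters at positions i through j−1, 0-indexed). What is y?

Run of N on w = 2 2 2 1 0 1 0 0 0 0:
  step 0: S0  (start)
  step 1: S4  (read 2: S0→S4)
  step 2: S2  (read 2: S4→S2)
  step 3: S2  (read 2: S2→S2)   ← first repeat (S2 seen earlier)
  step 4: S2  (read 1: S2→S2)
  step 5: S0  (read 0: S2→S0)
  step 6: S0  (read 1: S0→S0)
  step 7: S0  (read 0: S0→S0)
  step 8: S0  (read 0: S0→S0)
  step 9: S0  (read 0: S0→S0)
  step 10: S0  (read 0: S0→S0)

So i = 2, j = 3, giving x = w[0:2] = 22, y = w[2:3] = 2, z = w[3:10] = 1010000.
Check: |xy| = 3 ≤ 6 and |y| = 1 ≥ 1. Reading y takes N from S2 back to S2, so every xyⁱz is accepted.

2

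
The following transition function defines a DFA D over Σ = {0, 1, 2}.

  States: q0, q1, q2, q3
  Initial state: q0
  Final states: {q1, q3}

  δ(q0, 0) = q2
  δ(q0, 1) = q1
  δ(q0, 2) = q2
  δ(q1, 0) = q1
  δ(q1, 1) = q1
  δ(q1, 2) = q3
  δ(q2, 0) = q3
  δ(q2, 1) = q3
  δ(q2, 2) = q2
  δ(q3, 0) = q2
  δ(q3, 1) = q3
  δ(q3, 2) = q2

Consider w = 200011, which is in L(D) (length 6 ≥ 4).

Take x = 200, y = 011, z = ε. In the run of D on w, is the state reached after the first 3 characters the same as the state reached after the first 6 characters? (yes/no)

State sequence: q0 -2-> q2 -0-> q3 -0-> q2 -0-> q3 -1-> q3 -1-> q3

After x (step 3): q2. After xy (step 6): q3.
They differ (q2 ≠ q3), so y is not a cycle from the state after x; this split is not the one the pumping-lemma construction produces, and pumping y need not keep the string in L(D).

no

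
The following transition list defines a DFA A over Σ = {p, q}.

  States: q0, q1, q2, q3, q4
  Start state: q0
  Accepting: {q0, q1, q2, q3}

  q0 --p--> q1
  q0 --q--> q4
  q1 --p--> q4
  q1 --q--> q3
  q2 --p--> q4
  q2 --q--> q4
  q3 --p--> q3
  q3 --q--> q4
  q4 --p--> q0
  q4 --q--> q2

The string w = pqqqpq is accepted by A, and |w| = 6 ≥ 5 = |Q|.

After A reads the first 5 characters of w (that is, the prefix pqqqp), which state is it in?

State sequence: q0 -p-> q1 -q-> q3 -q-> q4 -q-> q2 -p-> q4

After reading 5 characters, A is in state q4.
(This kind of state-tracing is the core of the pumping-lemma construction: with 5 states, pigeonhole forces a repeat within the first 5 steps.)

q4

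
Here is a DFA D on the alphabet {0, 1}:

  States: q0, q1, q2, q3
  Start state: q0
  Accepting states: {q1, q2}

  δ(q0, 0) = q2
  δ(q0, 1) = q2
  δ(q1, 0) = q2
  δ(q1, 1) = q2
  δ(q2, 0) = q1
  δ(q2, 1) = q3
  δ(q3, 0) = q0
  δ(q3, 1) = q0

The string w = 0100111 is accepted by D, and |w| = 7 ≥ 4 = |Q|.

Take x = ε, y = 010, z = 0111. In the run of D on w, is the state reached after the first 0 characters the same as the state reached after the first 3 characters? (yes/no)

Run of D on the first 3 characters of w = 0 1 0:
  step 0: q0  (start)
  step 1: q2  (read 0: q0→q2)
  step 2: q3  (read 1: q2→q3)
  step 3: q0  (read 0: q3→q0)

After x (step 0): q0. After xy (step 3): q0.
They match, so y = 010 drives D around a cycle from q0 back to itself; pumping y any number of times keeps D in q0 before reading z, and xyⁱz ∈ L(D) for every i ≥ 0.

yes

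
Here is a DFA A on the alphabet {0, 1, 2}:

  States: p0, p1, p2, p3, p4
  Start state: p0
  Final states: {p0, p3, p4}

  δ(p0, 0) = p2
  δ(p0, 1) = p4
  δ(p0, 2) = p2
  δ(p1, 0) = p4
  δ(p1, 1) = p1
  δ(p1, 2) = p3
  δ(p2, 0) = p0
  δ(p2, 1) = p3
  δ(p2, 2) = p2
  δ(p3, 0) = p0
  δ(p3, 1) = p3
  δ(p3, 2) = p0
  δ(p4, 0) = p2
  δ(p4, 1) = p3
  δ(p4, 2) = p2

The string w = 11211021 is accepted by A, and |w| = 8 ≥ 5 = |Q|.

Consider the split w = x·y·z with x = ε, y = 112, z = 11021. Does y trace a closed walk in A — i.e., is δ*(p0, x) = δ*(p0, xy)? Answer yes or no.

State sequence: p0 -1-> p4 -1-> p3 -2-> p0

After x (step 0): p0. After xy (step 3): p0.
They match, so y = 112 drives A around a cycle from p0 back to itself; pumping y any number of times keeps A in p0 before reading z, and xyⁱz ∈ L(A) for every i ≥ 0.

yes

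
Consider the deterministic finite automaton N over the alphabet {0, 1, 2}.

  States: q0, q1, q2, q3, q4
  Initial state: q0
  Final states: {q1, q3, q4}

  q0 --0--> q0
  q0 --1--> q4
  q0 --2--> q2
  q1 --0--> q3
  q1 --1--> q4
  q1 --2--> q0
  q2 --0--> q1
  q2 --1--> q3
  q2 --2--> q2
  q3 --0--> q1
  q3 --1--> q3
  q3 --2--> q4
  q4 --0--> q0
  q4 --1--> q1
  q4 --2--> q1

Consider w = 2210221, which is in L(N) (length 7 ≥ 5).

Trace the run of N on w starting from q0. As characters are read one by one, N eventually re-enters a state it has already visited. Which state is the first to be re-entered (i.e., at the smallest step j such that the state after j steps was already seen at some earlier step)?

q2

State sequence: q0 -2-> q2 -2-> q2 -1-> q3 -0-> q1 -2-> q0 -2-> q2 -1-> q3
First repeat at step 2: q2 was already visited.

The earliest repeat is at step j = 2: N is in q2, which it already visited at step i = 1.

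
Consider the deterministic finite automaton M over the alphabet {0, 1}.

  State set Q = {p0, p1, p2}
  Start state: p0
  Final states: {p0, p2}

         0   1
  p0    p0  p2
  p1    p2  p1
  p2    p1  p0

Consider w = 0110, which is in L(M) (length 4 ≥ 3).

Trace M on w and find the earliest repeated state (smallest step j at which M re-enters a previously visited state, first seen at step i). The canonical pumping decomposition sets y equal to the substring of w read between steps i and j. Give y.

Run of M on w = 0 1 1 0:
  step 0: p0  (start)
  step 1: p0  (read 0: p0→p0)   ← first repeat (p0 seen earlier)
  step 2: p2  (read 1: p0→p2)
  step 3: p0  (read 1: p2→p0)
  step 4: p0  (read 0: p0→p0)

So i = 0, j = 1, giving x = w[0:0] = ε, y = w[0:1] = 0, z = w[1:4] = 110.
Check: |xy| = 1 ≤ 3 and |y| = 1 ≥ 1. Reading y takes M from p0 back to p0, so every xyⁱz is accepted.
Since M has 3 states, any run of length ≥ 3 visits 3+1 states, so by pigeonhole some state repeats within the first 3 steps — that repeat gives the pumpable loop.

0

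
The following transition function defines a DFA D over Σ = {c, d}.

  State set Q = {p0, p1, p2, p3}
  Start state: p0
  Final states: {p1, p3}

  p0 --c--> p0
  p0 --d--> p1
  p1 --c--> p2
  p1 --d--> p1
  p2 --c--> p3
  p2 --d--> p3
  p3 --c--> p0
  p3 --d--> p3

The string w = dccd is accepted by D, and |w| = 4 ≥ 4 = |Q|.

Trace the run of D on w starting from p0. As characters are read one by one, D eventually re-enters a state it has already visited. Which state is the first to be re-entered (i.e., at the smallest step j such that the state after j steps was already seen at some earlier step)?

Run of D on w = d c c d:
  step 0: p0  (start)
  step 1: p1  (read d: p0→p1)
  step 2: p2  (read c: p1→p2)
  step 3: p3  (read c: p2→p3)
  step 4: p3  (read d: p3→p3)   ← first repeat (p3 seen earlier)

The earliest repeat is at step j = 4: D is in p3, which it already visited at step i = 3.

p3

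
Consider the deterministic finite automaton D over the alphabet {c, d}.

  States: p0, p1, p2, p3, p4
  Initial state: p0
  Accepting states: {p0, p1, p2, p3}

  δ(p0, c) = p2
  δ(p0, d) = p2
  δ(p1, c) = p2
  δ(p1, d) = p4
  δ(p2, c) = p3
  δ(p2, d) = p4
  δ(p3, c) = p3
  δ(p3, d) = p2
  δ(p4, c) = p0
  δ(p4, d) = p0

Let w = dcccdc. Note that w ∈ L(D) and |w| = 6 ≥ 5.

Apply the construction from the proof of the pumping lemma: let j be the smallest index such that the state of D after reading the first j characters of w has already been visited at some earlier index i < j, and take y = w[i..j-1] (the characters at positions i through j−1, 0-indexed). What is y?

c

Run of D on w = d c c c d c:
  step 0: p0  (start)
  step 1: p2  (read d: p0→p2)
  step 2: p3  (read c: p2→p3)
  step 3: p3  (read c: p3→p3)   ← first repeat (p3 seen earlier)
  step 4: p3  (read c: p3→p3)
  step 5: p2  (read d: p3→p2)
  step 6: p3  (read c: p2→p3)

So i = 2, j = 3, giving x = w[0:2] = dc, y = w[2:3] = c, z = w[3:6] = cdc.
Check: |xy| = 3 ≤ 5 and |y| = 1 ≥ 1. Reading y takes D from p3 back to p3, so every xyⁱz is accepted.
Pumping length from the standard proof: p = 5 (the number of states). The repeated state found above gives |xy| = j ≤ 5 and |y| = j − i ≥ 1.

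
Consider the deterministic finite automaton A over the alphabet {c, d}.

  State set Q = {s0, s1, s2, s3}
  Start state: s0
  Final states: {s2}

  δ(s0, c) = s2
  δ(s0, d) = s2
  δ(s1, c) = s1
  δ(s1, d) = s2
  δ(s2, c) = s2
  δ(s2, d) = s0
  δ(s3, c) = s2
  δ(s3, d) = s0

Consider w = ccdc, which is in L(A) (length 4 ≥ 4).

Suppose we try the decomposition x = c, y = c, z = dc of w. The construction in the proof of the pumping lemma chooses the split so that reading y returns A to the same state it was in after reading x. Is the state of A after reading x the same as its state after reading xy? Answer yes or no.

State sequence: s0 -c-> s2 -c-> s2

After x (step 1): s2. After xy (step 2): s2.
They match, so y = c drives A around a cycle from s2 back to itself; pumping y any number of times keeps A in s2 before reading z, and xyⁱz ∈ L(A) for every i ≥ 0.

yes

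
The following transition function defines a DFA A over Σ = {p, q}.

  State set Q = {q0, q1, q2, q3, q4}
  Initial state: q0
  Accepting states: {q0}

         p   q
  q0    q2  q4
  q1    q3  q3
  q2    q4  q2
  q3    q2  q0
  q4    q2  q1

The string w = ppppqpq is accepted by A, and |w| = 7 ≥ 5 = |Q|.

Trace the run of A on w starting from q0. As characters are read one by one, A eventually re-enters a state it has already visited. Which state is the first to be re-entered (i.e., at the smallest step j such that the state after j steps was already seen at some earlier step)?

q2

State sequence: q0 -p-> q2 -p-> q4 -p-> q2 -p-> q4 -q-> q1 -p-> q3 -q-> q0
First repeat at step 3: q2 was already visited.

The earliest repeat is at step j = 3: A is in q2, which it already visited at step i = 1.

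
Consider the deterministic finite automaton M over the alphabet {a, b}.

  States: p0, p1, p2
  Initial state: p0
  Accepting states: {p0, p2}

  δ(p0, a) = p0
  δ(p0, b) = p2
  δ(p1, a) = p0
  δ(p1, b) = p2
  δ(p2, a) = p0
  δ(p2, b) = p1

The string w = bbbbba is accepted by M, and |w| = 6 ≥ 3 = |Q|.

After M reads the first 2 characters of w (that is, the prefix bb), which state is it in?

p1

State sequence: p0 -b-> p2 -b-> p1

After reading 2 characters, M is in state p1.
(This kind of state-tracing is the core of the pumping-lemma construction: with 3 states, pigeonhole forces a repeat within the first 3 steps.)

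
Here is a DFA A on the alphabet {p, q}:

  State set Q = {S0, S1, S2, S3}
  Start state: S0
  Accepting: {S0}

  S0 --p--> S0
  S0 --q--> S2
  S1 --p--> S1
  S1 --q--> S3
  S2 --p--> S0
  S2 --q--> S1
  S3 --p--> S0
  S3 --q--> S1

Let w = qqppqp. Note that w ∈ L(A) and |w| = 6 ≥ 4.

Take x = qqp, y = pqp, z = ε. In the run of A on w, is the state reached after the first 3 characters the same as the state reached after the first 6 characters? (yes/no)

no

Run of A on the first 6 characters of w = q q p p q p:
  step 0: S0  (start)
  step 1: S2  (read q: S0→S2)
  step 2: S1  (read q: S2→S1)
  step 3: S1  (read p: S1→S1)
  step 4: S1  (read p: S1→S1)
  step 5: S3  (read q: S1→S3)
  step 6: S0  (read p: S3→S0)

After x (step 3): S1. After xy (step 6): S0.
They differ (S1 ≠ S0), so y is not a cycle from the state after x; this split is not the one the pumping-lemma construction produces, and pumping y need not keep the string in L(A).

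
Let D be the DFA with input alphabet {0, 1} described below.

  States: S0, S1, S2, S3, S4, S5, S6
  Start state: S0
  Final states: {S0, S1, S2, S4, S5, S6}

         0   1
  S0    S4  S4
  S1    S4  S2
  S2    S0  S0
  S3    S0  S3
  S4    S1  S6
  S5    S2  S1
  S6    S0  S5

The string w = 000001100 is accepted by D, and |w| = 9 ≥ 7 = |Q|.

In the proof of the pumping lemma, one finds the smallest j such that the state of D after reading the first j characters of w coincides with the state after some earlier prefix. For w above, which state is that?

Run of D on w = 0 0 0 0 0 1 1 0 0:
  step 0: S0  (start)
  step 1: S4  (read 0: S0→S4)
  step 2: S1  (read 0: S4→S1)
  step 3: S4  (read 0: S1→S4)   ← first repeat (S4 seen earlier)
  step 4: S1  (read 0: S4→S1)
  step 5: S4  (read 0: S1→S4)
  step 6: S6  (read 1: S4→S6)
  step 7: S5  (read 1: S6→S5)
  step 8: S2  (read 0: S5→S2)
  step 9: S0  (read 0: S2→S0)

The earliest repeat is at step j = 3: D is in S4, which it already visited at step i = 1.
With |Q| = 7, pigeonhole forces a state repeat no later than step 7; the substring read between the first and second visits to that state can be pumped.

S4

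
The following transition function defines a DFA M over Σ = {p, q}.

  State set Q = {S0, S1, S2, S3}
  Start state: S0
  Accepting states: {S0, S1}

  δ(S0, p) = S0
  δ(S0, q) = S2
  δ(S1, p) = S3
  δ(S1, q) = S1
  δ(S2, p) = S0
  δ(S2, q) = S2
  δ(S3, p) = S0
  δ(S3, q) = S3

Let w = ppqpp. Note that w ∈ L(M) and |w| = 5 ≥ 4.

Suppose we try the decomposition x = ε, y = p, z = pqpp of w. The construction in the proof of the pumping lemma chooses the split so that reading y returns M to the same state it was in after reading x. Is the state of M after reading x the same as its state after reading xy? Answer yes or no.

State sequence: S0 -p-> S0

After x (step 0): S0. After xy (step 1): S0.
They match, so y = p drives M around a cycle from S0 back to itself; pumping y any number of times keeps M in S0 before reading z, and xyⁱz ∈ L(M) for every i ≥ 0.

yes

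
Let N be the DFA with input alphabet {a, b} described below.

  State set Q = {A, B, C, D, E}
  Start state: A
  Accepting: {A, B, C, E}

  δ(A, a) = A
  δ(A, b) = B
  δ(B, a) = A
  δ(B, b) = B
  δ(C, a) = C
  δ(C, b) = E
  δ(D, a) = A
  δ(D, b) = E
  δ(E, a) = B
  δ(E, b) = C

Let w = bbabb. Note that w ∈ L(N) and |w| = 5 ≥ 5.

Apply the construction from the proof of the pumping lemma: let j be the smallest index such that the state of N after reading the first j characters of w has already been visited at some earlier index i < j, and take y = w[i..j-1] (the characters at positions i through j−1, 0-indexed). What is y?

b

Run of N on w = b b a b b:
  step 0: A  (start)
  step 1: B  (read b: A→B)
  step 2: B  (read b: B→B)   ← first repeat (B seen earlier)
  step 3: A  (read a: B→A)
  step 4: B  (read b: A→B)
  step 5: B  (read b: B→B)

So i = 1, j = 2, giving x = w[0:1] = b, y = w[1:2] = b, z = w[2:5] = abb.
Check: |xy| = 2 ≤ 5 and |y| = 1 ≥ 1. Reading y takes N from B back to B, so every xyⁱz is accepted.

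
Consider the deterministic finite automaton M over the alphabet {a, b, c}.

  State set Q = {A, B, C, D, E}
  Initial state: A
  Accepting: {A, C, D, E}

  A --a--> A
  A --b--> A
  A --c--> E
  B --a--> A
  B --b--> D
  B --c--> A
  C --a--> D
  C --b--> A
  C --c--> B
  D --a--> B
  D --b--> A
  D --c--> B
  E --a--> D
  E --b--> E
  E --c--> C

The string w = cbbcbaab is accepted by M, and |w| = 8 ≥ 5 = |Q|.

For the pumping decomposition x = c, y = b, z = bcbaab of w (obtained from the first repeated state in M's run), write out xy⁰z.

cbcbaab

xy⁰z = xz = c·bcbaab = cbcbaab.
Reading y = b takes M from E back to E, so after x the machine is still in E, and z then leads to the accepting state A. Hence cbcbaab ∈ L(M).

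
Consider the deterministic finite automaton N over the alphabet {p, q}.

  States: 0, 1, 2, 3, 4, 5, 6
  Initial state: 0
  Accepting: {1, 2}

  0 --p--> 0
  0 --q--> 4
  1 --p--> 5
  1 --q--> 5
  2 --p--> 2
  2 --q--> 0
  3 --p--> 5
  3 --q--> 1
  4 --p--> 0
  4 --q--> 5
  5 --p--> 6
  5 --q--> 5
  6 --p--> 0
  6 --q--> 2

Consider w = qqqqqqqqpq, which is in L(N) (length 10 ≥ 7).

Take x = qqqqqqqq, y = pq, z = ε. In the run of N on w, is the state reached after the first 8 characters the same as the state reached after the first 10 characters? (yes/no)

no

State sequence: 0 -q-> 4 -q-> 5 -q-> 5 -q-> 5 -q-> 5 -q-> 5 -q-> 5 -q-> 5 -p-> 6 -q-> 2

After x (step 8): 5. After xy (step 10): 2.
They differ (5 ≠ 2), so y is not a cycle from the state after x; this split is not the one the pumping-lemma construction produces, and pumping y need not keep the string in L(N).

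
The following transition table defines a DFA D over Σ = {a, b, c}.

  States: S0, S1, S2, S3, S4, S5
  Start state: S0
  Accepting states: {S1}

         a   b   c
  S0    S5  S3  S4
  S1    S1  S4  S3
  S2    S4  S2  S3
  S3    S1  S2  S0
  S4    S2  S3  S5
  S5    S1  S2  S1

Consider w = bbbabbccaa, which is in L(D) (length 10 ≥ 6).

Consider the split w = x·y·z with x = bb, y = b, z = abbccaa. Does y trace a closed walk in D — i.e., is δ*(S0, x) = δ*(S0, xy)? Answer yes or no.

Run of D on the first 3 characters of w = b b b:
  step 0: S0  (start)
  step 1: S3  (read b: S0→S3)
  step 2: S2  (read b: S3→S2)
  step 3: S2  (read b: S2→S2)

After x (step 2): S2. After xy (step 3): S2.
They match, so y = b drives D around a cycle from S2 back to itself; pumping y any number of times keeps D in S2 before reading z, and xyⁱz ∈ L(D) for every i ≥ 0.

yes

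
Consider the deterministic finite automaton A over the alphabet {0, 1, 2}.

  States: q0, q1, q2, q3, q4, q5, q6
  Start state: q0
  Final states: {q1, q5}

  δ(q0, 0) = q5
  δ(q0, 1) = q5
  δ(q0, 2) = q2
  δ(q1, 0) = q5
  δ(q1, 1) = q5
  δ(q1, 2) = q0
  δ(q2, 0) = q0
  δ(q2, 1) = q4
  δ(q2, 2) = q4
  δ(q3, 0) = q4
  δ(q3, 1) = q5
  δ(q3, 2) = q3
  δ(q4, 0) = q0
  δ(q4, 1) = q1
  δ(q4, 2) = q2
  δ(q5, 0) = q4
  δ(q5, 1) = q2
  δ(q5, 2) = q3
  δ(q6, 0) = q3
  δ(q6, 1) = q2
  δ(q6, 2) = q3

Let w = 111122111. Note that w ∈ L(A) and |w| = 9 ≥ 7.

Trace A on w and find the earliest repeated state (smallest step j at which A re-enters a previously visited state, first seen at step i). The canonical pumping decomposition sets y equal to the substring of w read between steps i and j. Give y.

11112

Run of A on w = 1 1 1 1 2 2 1 1 1:
  step 0: q0  (start)
  step 1: q5  (read 1: q0→q5)
  step 2: q2  (read 1: q5→q2)
  step 3: q4  (read 1: q2→q4)
  step 4: q1  (read 1: q4→q1)
  step 5: q0  (read 2: q1→q0)   ← first repeat (q0 seen earlier)
  step 6: q2  (read 2: q0→q2)
  step 7: q4  (read 1: q2→q4)
  step 8: q1  (read 1: q4→q1)
  step 9: q5  (read 1: q1→q5)

So i = 0, j = 5, giving x = w[0:0] = ε, y = w[0:5] = 11112, z = w[5:9] = 2111.
Check: |xy| = 5 ≤ 7 and |y| = 5 ≥ 1. Reading y takes A from q0 back to q0, so every xyⁱz is accepted.
The DFA has 7 states, so the proof of the pumping lemma guarantees a repeated state among the first 7+1 visited; the segment between the two visits is the pumpable y.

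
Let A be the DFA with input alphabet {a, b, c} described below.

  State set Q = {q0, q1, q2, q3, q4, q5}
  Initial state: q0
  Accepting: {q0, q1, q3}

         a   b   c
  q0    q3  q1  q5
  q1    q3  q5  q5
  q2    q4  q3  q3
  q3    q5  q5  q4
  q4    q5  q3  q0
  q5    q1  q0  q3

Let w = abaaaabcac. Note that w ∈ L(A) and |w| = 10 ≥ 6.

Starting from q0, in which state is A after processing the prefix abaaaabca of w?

q5

State sequence: q0 -a-> q3 -b-> q5 -a-> q1 -a-> q3 -a-> q5 -a-> q1 -b-> q5 -c-> q3 -a-> q5

After reading 9 characters, A is in state q5.
(This kind of state-tracing is the core of the pumping-lemma construction: with 6 states, pigeonhole forces a repeat within the first 6 steps.)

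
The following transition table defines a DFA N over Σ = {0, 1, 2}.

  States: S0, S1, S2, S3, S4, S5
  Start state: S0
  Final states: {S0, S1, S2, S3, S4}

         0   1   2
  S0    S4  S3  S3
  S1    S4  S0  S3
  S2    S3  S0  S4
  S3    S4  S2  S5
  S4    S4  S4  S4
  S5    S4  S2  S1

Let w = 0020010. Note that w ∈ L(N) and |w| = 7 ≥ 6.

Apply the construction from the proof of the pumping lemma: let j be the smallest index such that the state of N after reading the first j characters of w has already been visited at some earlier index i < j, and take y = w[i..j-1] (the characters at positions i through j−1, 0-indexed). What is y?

State sequence: S0 -0-> S4 -0-> S4 -2-> S4 -0-> S4 -0-> S4 -1-> S4 -0-> S4
First repeat at step 2: S4 was already visited.

So i = 1, j = 2, giving x = w[0:1] = 0, y = w[1:2] = 0, z = w[2:7] = 20010.
Check: |xy| = 2 ≤ 6 and |y| = 1 ≥ 1. Reading y takes N from S4 back to S4, so every xyⁱz is accepted.

0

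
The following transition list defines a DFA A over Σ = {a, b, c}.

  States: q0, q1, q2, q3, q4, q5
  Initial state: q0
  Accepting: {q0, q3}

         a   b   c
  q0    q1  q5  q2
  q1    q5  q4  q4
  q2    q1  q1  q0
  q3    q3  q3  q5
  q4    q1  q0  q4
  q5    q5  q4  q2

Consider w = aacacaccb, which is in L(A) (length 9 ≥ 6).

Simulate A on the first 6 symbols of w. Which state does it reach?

q1

Run of A on the first 6 characters of w = a a c a c a:
  step 0: q0  (start)
  step 1: q1  (read a: q0→q1)
  step 2: q5  (read a: q1→q5)
  step 3: q2  (read c: q5→q2)
  step 4: q1  (read a: q2→q1)
  step 5: q4  (read c: q1→q4)
  step 6: q1  (read a: q4→q1)

After reading 6 characters, A is in state q1.
(This kind of state-tracing is the core of the pumping-lemma construction: with 6 states, pigeonhole forces a repeat within the first 6 steps.)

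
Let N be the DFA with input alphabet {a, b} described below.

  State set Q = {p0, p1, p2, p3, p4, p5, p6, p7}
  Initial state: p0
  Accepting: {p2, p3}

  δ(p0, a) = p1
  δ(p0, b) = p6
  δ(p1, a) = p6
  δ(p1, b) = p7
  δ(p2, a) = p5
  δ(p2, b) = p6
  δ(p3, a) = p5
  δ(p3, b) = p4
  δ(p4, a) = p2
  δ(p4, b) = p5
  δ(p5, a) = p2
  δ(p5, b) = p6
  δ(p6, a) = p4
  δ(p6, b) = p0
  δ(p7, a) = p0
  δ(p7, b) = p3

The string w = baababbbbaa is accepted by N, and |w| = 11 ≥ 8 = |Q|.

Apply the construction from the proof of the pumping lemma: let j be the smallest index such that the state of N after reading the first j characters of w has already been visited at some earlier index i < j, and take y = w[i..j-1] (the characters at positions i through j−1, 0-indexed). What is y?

Run of N on w = b a a b a b b b b a a:
  step 0: p0  (start)
  step 1: p6  (read b: p0→p6)
  step 2: p4  (read a: p6→p4)
  step 3: p2  (read a: p4→p2)
  step 4: p6  (read b: p2→p6)   ← first repeat (p6 seen earlier)
  step 5: p4  (read a: p6→p4)
  step 6: p5  (read b: p4→p5)
  step 7: p6  (read b: p5→p6)
  step 8: p0  (read b: p6→p0)
  step 9: p6  (read b: p0→p6)
  step 10: p4  (read a: p6→p4)
  step 11: p2  (read a: p4→p2)

So i = 1, j = 4, giving x = w[0:1] = b, y = w[1:4] = aab, z = w[4:11] = abbbbaa.
Check: |xy| = 4 ≤ 8 and |y| = 3 ≥ 1. Reading y takes N from p6 back to p6, so every xyⁱz is accepted.

aab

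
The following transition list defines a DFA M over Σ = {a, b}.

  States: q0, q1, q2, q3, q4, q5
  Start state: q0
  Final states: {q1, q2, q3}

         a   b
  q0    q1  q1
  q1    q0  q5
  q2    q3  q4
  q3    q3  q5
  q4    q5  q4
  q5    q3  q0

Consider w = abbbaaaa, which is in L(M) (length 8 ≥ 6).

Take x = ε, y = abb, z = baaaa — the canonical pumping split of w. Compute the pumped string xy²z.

abbabbbaaaa

xy^2z = ε·abb·abb·baaaa = abbabbbaaaa.
Reading y = abb takes M from q0 back to q0, so after x·y·y the machine is still in q0, and z then leads to the accepting state q1. Hence abbabbbaaaa ∈ L(M).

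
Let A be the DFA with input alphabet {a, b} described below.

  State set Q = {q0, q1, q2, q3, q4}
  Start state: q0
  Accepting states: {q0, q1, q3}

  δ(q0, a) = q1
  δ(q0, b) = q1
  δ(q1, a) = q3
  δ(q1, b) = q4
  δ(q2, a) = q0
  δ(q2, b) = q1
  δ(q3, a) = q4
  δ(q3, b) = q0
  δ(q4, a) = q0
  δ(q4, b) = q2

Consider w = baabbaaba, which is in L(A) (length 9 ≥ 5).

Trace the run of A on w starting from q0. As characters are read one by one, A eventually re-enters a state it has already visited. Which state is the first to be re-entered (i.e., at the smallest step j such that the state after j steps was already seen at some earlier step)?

Run of A on w = b a a b b a a b a:
  step 0: q0  (start)
  step 1: q1  (read b: q0→q1)
  step 2: q3  (read a: q1→q3)
  step 3: q4  (read a: q3→q4)
  step 4: q2  (read b: q4→q2)
  step 5: q1  (read b: q2→q1)   ← first repeat (q1 seen earlier)
  step 6: q3  (read a: q1→q3)
  step 7: q4  (read a: q3→q4)
  step 8: q2  (read b: q4→q2)
  step 9: q0  (read a: q2→q0)

The earliest repeat is at step j = 5: A is in q1, which it already visited at step i = 1.
The DFA has 5 states, so the proof of the pumping lemma guarantees a repeated state among the first 5+1 visited; the segment between the two visits is the pumpable y.

q1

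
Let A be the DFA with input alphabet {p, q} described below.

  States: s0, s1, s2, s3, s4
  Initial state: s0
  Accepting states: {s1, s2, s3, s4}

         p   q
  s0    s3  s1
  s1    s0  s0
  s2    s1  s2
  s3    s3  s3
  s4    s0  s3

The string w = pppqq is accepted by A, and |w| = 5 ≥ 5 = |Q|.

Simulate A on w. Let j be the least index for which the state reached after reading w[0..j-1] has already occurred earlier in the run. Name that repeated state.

Run of A on w = p p p q q:
  step 0: s0  (start)
  step 1: s3  (read p: s0→s3)
  step 2: s3  (read p: s3→s3)   ← first repeat (s3 seen earlier)
  step 3: s3  (read p: s3→s3)
  step 4: s3  (read q: s3→s3)
  step 5: s3  (read q: s3→s3)

The earliest repeat is at step j = 2: A is in s3, which it already visited at step i = 1.

s3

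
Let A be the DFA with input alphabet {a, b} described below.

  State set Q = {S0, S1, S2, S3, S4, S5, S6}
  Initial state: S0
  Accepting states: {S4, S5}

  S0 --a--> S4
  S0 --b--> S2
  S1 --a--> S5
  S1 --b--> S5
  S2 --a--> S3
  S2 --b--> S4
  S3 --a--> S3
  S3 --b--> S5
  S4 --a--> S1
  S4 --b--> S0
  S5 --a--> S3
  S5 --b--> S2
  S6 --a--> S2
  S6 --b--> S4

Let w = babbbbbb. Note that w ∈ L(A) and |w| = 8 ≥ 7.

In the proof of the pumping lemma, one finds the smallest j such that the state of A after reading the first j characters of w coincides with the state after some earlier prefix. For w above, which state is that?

S2

State sequence: S0 -b-> S2 -a-> S3 -b-> S5 -b-> S2 -b-> S4 -b-> S0 -b-> S2 -b-> S4
First repeat at step 4: S2 was already visited.

The earliest repeat is at step j = 4: A is in S2, which it already visited at step i = 1.
The DFA has 7 states, so the proof of the pumping lemma guarantees a repeated state among the first 7+1 visited; the segment between the two visits is the pumpable y.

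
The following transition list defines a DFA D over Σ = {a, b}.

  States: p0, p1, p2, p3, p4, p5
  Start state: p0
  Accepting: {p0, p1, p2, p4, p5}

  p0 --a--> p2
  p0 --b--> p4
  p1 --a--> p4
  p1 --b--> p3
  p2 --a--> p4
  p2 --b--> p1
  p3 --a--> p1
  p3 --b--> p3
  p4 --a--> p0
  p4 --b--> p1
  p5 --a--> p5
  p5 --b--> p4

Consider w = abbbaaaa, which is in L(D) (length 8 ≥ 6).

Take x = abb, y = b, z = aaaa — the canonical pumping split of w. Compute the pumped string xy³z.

xy^3z = abb·b·b·b·aaaa = abbbbbaaaa.
Reading y = b takes D from p3 back to p3, so after x·y·y·y the machine is still in p3, and z then leads to the accepting state p2. Hence abbbbbaaaa ∈ L(D).

abbbbbaaaa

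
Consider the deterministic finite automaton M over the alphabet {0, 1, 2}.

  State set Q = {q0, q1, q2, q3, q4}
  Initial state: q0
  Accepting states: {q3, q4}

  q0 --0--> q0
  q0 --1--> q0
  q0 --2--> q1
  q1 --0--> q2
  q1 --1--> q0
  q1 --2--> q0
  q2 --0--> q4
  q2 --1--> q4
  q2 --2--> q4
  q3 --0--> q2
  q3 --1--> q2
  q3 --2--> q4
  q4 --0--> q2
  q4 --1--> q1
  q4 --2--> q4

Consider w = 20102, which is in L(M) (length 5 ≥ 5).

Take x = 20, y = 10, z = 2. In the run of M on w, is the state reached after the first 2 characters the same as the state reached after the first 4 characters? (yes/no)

yes

State sequence: q0 -2-> q1 -0-> q2 -1-> q4 -0-> q2

After x (step 2): q2. After xy (step 4): q2.
They match, so y = 10 drives M around a cycle from q2 back to itself; pumping y any number of times keeps M in q2 before reading z, and xyⁱz ∈ L(M) for every i ≥ 0.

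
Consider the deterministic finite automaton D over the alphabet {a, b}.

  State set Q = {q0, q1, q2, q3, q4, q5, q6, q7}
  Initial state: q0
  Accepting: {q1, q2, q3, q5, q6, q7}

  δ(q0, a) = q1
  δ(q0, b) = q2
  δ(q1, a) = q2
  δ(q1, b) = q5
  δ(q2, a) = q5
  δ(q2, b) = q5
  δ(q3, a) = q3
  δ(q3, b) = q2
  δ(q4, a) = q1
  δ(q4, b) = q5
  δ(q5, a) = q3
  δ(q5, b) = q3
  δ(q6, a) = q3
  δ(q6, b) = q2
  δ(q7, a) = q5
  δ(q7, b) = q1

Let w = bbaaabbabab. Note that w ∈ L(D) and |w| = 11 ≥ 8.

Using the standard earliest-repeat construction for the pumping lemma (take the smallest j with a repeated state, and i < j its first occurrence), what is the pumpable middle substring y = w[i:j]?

Run of D on w = b b a a a b b a b a b:
  step 0: q0  (start)
  step 1: q2  (read b: q0→q2)
  step 2: q5  (read b: q2→q5)
  step 3: q3  (read a: q5→q3)
  step 4: q3  (read a: q3→q3)   ← first repeat (q3 seen earlier)
  step 5: q3  (read a: q3→q3)
  step 6: q2  (read b: q3→q2)
  step 7: q5  (read b: q2→q5)
  step 8: q3  (read a: q5→q3)
  step 9: q2  (read b: q3→q2)
  step 10: q5  (read a: q2→q5)
  step 11: q3  (read b: q5→q3)

So i = 3, j = 4, giving x = w[0:3] = bba, y = w[3:4] = a, z = w[4:11] = abbabab.
Check: |xy| = 4 ≤ 8 and |y| = 1 ≥ 1. Reading y takes D from q3 back to q3, so every xyⁱz is accepted.

a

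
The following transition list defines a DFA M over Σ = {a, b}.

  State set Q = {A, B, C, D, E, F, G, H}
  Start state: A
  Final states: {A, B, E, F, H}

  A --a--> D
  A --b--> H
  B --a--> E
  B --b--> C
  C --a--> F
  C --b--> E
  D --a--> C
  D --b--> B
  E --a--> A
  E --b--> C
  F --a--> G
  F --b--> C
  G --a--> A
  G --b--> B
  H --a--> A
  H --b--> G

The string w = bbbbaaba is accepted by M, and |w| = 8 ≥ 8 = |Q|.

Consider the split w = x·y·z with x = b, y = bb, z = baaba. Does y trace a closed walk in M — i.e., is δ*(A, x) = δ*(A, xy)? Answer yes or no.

Run of M on the first 3 characters of w = b b b:
  step 0: A  (start)
  step 1: H  (read b: A→H)
  step 2: G  (read b: H→G)
  step 3: B  (read b: G→B)

After x (step 1): H. After xy (step 3): B.
They differ (H ≠ B), so y is not a cycle from the state after x; this split is not the one the pumping-lemma construction produces, and pumping y need not keep the string in L(M).

no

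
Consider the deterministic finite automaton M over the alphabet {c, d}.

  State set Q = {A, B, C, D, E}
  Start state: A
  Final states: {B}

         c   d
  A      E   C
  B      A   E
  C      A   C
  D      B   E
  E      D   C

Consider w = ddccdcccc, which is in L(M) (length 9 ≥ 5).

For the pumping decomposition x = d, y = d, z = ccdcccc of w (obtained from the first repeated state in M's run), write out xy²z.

xy^2z = d·d·d·ccdcccc = dddccdcccc.
Reading y = d takes M from C back to C, so after x·y·y the machine is still in C, and z then leads to the accepting state B. Hence dddccdcccc ∈ L(M).

dddccdcccc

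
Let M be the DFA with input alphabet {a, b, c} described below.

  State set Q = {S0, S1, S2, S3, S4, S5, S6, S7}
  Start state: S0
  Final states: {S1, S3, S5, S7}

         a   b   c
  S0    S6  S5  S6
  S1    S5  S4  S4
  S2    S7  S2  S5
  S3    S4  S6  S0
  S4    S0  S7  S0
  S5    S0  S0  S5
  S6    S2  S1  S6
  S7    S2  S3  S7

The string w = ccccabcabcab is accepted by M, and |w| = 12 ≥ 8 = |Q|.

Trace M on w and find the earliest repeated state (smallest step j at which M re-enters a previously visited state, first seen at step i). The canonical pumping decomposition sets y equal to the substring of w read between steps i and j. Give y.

c

State sequence: S0 -c-> S6 -c-> S6 -c-> S6 -c-> S6 -a-> S2 -b-> S2 -c-> S5 -a-> S0 -b-> S5 -c-> S5 -a-> S0 -b-> S5
First repeat at step 2: S6 was already visited.

So i = 1, j = 2, giving x = w[0:1] = c, y = w[1:2] = c, z = w[2:12] = ccabcabcab.
Check: |xy| = 2 ≤ 8 and |y| = 1 ≥ 1. Reading y takes M from S6 back to S6, so every xyⁱz is accepted.
The DFA has 8 states, so the proof of the pumping lemma guarantees a repeated state among the first 8+1 visited; the segment between the two visits is the pumpable y.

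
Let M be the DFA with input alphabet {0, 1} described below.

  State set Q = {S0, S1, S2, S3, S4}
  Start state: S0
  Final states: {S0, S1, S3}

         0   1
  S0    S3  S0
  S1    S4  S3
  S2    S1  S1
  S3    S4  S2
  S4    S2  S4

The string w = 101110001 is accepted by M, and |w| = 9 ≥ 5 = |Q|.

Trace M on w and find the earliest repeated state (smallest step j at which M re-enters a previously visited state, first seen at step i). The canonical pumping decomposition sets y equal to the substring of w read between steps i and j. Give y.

1

State sequence: S0 -1-> S0 -0-> S3 -1-> S2 -1-> S1 -1-> S3 -0-> S4 -0-> S2 -0-> S1 -1-> S3
First repeat at step 1: S0 was already visited.

So i = 0, j = 1, giving x = w[0:0] = ε, y = w[0:1] = 1, z = w[1:9] = 01110001.
Check: |xy| = 1 ≤ 5 and |y| = 1 ≥ 1. Reading y takes M from S0 back to S0, so every xyⁱz is accepted.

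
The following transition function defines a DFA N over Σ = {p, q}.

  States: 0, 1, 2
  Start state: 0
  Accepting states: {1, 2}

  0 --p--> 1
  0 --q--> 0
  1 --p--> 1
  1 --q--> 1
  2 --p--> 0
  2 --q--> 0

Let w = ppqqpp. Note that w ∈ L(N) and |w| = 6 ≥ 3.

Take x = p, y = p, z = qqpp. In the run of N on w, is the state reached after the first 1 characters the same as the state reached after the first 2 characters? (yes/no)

yes

State sequence: 0 -p-> 1 -p-> 1

After x (step 1): 1. After xy (step 2): 1.
They match, so y = p drives N around a cycle from 1 back to itself; pumping y any number of times keeps N in 1 before reading z, and xyⁱz ∈ L(N) for every i ≥ 0.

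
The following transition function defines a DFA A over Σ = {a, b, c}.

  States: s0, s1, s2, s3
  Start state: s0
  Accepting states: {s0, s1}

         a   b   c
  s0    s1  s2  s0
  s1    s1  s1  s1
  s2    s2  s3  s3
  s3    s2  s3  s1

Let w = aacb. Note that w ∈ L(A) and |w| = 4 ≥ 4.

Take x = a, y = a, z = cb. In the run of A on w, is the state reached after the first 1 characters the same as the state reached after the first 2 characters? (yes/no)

Run of A on the first 2 characters of w = a a:
  step 0: s0  (start)
  step 1: s1  (read a: s0→s1)
  step 2: s1  (read a: s1→s1)

After x (step 1): s1. After xy (step 2): s1.
They match, so y = a drives A around a cycle from s1 back to itself; pumping y any number of times keeps A in s1 before reading z, and xyⁱz ∈ L(A) for every i ≥ 0.

yes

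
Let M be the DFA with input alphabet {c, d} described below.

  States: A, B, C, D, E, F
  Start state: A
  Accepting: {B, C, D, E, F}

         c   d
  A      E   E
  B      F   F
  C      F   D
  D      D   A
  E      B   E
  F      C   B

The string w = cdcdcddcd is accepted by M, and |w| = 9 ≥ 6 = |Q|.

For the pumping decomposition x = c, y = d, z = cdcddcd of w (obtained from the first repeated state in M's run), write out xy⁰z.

ccdcddcd

xy⁰z = xz = c·cdcddcd = ccdcddcd.
Reading y = d takes M from E back to E, so after x the machine is still in E, and z then leads to the accepting state E. Hence ccdcddcd ∈ L(M).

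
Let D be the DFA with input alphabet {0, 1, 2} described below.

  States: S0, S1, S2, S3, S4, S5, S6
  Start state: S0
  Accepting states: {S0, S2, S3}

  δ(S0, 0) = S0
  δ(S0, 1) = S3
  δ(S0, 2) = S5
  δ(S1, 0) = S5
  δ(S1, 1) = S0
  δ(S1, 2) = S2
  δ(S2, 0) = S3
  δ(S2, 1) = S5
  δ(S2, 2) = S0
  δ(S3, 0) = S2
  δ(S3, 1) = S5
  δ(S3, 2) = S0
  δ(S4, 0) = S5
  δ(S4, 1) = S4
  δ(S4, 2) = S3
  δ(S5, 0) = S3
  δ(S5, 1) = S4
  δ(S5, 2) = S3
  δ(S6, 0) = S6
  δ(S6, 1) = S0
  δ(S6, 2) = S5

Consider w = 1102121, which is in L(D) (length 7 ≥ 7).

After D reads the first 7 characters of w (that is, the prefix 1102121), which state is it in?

S3

State sequence: S0 -1-> S3 -1-> S5 -0-> S3 -2-> S0 -1-> S3 -2-> S0 -1-> S3

After reading 7 characters, D is in state S3.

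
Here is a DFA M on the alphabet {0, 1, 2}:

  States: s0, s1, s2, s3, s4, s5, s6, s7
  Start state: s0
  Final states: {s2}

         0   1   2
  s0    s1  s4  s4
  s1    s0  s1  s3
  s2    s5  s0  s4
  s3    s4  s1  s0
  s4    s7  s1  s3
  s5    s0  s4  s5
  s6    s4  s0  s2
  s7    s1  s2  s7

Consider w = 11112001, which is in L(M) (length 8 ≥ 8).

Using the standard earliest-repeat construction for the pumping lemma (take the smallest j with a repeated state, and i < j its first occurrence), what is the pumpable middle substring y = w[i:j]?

1

State sequence: s0 -1-> s4 -1-> s1 -1-> s1 -1-> s1 -2-> s3 -0-> s4 -0-> s7 -1-> s2
First repeat at step 3: s1 was already visited.

So i = 2, j = 3, giving x = w[0:2] = 11, y = w[2:3] = 1, z = w[3:8] = 12001.
Check: |xy| = 3 ≤ 8 and |y| = 1 ≥ 1. Reading y takes M from s1 back to s1, so every xyⁱz is accepted.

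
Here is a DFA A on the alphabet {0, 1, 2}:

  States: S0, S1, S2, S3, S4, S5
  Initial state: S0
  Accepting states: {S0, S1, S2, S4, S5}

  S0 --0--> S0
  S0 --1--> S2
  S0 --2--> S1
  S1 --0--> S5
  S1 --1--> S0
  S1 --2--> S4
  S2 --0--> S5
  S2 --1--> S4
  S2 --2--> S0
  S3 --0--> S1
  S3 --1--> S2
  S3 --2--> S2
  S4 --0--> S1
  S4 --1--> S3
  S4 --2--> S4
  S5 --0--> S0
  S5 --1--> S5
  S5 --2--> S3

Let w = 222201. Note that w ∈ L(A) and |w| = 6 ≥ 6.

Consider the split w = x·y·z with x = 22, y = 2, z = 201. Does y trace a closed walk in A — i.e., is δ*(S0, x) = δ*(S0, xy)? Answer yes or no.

yes

Run of A on the first 3 characters of w = 2 2 2:
  step 0: S0  (start)
  step 1: S1  (read 2: S0→S1)
  step 2: S4  (read 2: S1→S4)
  step 3: S4  (read 2: S4→S4)

After x (step 2): S4. After xy (step 3): S4.
They match, so y = 2 drives A around a cycle from S4 back to itself; pumping y any number of times keeps A in S4 before reading z, and xyⁱz ∈ L(A) for every i ≥ 0.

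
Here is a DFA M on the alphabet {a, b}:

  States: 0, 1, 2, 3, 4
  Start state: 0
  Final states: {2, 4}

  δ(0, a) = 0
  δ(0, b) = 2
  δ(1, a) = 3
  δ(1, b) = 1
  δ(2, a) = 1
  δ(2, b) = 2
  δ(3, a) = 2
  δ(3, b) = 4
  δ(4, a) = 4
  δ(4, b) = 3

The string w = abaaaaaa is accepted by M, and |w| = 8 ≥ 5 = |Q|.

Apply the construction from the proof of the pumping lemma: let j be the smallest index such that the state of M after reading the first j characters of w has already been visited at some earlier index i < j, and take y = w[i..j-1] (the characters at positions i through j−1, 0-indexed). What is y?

Run of M on w = a b a a a a a a:
  step 0: 0  (start)
  step 1: 0  (read a: 0→0)   ← first repeat (0 seen earlier)
  step 2: 2  (read b: 0→2)
  step 3: 1  (read a: 2→1)
  step 4: 3  (read a: 1→3)
  step 5: 2  (read a: 3→2)
  step 6: 1  (read a: 2→1)
  step 7: 3  (read a: 1→3)
  step 8: 2  (read a: 3→2)

So i = 0, j = 1, giving x = w[0:0] = ε, y = w[0:1] = a, z = w[1:8] = baaaaaa.
Check: |xy| = 1 ≤ 5 and |y| = 1 ≥ 1. Reading y takes M from 0 back to 0, so every xyⁱz is accepted.

a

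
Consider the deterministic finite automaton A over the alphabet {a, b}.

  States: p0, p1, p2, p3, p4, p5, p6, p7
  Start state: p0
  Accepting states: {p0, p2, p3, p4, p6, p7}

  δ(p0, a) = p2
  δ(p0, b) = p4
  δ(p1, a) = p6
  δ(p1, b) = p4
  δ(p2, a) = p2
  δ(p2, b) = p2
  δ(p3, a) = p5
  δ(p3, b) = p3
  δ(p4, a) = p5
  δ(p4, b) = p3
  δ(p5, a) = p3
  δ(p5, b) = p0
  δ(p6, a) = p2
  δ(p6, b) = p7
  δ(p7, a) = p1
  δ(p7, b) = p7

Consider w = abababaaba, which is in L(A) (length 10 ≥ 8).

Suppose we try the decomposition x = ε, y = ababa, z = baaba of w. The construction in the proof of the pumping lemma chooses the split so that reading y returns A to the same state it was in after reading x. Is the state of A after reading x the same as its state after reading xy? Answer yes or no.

Run of A on the first 5 characters of w = a b a b a:
  step 0: p0  (start)
  step 1: p2  (read a: p0→p2)
  step 2: p2  (read b: p2→p2)
  step 3: p2  (read a: p2→p2)
  step 4: p2  (read b: p2→p2)
  step 5: p2  (read a: p2→p2)

After x (step 0): p0. After xy (step 5): p2.
They differ (p0 ≠ p2), so y is not a cycle from the state after x; this split is not the one the pumping-lemma construction produces, and pumping y need not keep the string in L(A).

no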